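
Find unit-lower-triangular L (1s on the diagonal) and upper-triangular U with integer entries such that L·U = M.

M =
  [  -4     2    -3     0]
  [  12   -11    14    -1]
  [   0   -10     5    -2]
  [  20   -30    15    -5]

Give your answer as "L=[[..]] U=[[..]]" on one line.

  R1 -= -3·R0 → [0,-5,5,-1]
  R2 -= 0·R0 → [0,-10,5,-2]
  R3 -= -5·R0 → [0,-20,0,-5]
  R2 -= 2·R1 → [0,0,-5,0]
  R3 -= 4·R1 → [0,0,-20,-1]
  R3 -= 4·R2 → [0,0,0,-1]

L=[[1,0,0,0],[-3,1,0,0],[0,2,1,0],[-5,4,4,1]] U=[[-4,2,-3,0],[0,-5,5,-1],[0,0,-5,0],[0,0,0,-1]]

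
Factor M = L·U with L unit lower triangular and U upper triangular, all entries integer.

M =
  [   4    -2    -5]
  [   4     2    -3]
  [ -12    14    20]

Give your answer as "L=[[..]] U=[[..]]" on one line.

  r1 -= 1·r0 → [0,4,2]
  r2 -= -3·r0 → [0,8,5]
  r2 -= 2·r1 → [0,0,1]

L=[[1,0,0],[1,1,0],[-3,2,1]] U=[[4,-2,-5],[0,4,2],[0,0,1]]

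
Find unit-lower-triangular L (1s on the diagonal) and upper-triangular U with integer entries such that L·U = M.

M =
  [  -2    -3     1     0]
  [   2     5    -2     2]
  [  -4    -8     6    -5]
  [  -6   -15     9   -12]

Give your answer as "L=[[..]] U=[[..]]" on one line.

L=[[1,0,0,0],[-1,1,0,0],[2,-1,1,0],[3,-3,1,1]] U=[[-2,-3,1,0],[0,2,-1,2],[0,0,3,-3],[0,0,0,-3]]

  row1 -= -1·row0 → [0,2,-1,2]
  row2 -= 2·row0 → [0,-2,4,-5]
  row3 -= 3·row0 → [0,-6,6,-12]
  row2 -= -1·row1 → [0,0,3,-3]
  row3 -= -3·row1 → [0,0,3,-6]
  row3 -= 1·row2 → [0,0,0,-3]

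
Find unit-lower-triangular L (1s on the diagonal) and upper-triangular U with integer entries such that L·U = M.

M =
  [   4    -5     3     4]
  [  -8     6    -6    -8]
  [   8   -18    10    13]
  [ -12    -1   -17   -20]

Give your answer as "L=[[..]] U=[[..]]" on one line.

L=[[1,0,0,0],[-2,1,0,0],[2,2,1,0],[-3,4,-2,1]] U=[[4,-5,3,4],[0,-4,0,0],[0,0,4,5],[0,0,0,2]]

  row1 -= -2·row0 → [0,-4,0,0]
  row2 -= 2·row0 → [0,-8,4,5]
  row3 -= -3·row0 → [0,-16,-8,-8]
  row2 -= 2·row1 → [0,0,4,5]
  row3 -= 4·row1 → [0,0,-8,-8]
  row3 -= -2·row2 → [0,0,0,2]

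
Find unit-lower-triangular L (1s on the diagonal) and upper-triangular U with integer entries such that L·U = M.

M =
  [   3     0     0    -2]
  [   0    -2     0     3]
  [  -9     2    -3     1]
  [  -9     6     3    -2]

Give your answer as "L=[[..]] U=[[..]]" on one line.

  R1 -= 0·R0 → [0,-2,0,3]
  R2 -= -3·R0 → [0,2,-3,-5]
  R3 -= -3·R0 → [0,6,3,-8]
  R2 -= -1·R1 → [0,0,-3,-2]
  R3 -= -3·R1 → [0,0,3,1]
  R3 -= -1·R2 → [0,0,0,-1]

L=[[1,0,0,0],[0,1,0,0],[-3,-1,1,0],[-3,-3,-1,1]] U=[[3,0,0,-2],[0,-2,0,3],[0,0,-3,-2],[0,0,0,-1]]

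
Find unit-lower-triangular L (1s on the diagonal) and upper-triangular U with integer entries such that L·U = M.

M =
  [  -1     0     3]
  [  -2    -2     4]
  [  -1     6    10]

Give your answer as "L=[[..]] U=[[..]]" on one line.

L=[[1,0,0],[2,1,0],[1,-3,1]] U=[[-1,0,3],[0,-2,-2],[0,0,1]]

  row1 -= 2·row0 → [0,-2,-2]
  row2 -= 1·row0 → [0,6,7]
  row2 -= -3·row1 → [0,0,1]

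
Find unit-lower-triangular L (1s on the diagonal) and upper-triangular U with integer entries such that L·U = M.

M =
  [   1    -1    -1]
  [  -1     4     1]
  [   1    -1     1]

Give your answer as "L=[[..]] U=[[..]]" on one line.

L=[[1,0,0],[-1,1,0],[1,0,1]] U=[[1,-1,-1],[0,3,0],[0,0,2]]

  row1 -= -1·row0 → [0,3,0]
  row2 -= 1·row0 → [0,0,2]
  row2 -= 0·row1 → [0,0,2]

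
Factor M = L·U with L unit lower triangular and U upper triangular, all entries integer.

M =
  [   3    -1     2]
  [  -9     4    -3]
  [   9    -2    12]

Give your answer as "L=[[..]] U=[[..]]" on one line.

L=[[1,0,0],[-3,1,0],[3,1,1]] U=[[3,-1,2],[0,1,3],[0,0,3]]

  row1 -= -3·row0 → [0,1,3]
  row2 -= 3·row0 → [0,1,6]
  row2 -= 1·row1 → [0,0,3]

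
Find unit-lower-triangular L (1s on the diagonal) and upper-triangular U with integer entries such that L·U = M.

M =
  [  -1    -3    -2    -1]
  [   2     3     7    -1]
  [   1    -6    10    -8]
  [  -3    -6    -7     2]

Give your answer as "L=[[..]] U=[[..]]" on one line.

  r1 -= -2·r0 → [0,-3,3,-3]
  r2 -= -1·r0 → [0,-9,8,-9]
  r3 -= 3·r0 → [0,3,-1,5]
  r2 -= 3·r1 → [0,0,-1,0]
  r3 -= -1·r1 → [0,0,2,2]
  r3 -= -2·r2 → [0,0,0,2]

L=[[1,0,0,0],[-2,1,0,0],[-1,3,1,0],[3,-1,-2,1]] U=[[-1,-3,-2,-1],[0,-3,3,-3],[0,0,-1,0],[0,0,0,2]]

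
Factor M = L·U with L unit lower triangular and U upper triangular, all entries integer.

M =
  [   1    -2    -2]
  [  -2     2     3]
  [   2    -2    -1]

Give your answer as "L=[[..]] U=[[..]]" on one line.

L=[[1,0,0],[-2,1,0],[2,-1,1]] U=[[1,-2,-2],[0,-2,-1],[0,0,2]]

  r1 -= -2·r0 → [0,-2,-1]
  r2 -= 2·r0 → [0,2,3]
  r2 -= -1·r1 → [0,0,2]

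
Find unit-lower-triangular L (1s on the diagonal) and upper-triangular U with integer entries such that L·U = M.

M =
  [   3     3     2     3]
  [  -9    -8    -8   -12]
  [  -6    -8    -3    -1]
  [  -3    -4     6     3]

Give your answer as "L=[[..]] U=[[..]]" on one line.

L=[[1,0,0,0],[-3,1,0,0],[-2,-2,1,0],[-1,-1,-2,1]] U=[[3,3,2,3],[0,1,-2,-3],[0,0,-3,-1],[0,0,0,1]]

  r1 -= -3·r0 → [0,1,-2,-3]
  r2 -= -2·r0 → [0,-2,1,5]
  r3 -= -1·r0 → [0,-1,8,6]
  r2 -= -2·r1 → [0,0,-3,-1]
  r3 -= -1·r1 → [0,0,6,3]
  r3 -= -2·r2 → [0,0,0,1]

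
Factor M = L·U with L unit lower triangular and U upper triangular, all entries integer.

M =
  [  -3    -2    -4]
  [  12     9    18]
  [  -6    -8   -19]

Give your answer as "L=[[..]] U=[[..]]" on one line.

L=[[1,0,0],[-4,1,0],[2,-4,1]] U=[[-3,-2,-4],[0,1,2],[0,0,-3]]

  r1 -= -4·r0 → [0,1,2]
  r2 -= 2·r0 → [0,-4,-11]
  r2 -= -4·r1 → [0,0,-3]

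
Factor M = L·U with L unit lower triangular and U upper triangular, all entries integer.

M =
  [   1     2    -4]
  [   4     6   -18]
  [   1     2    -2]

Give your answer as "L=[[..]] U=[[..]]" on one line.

  row1 -= 4·row0 → [0,-2,-2]
  row2 -= 1·row0 → [0,0,2]
  row2 -= 0·row1 → [0,0,2]

L=[[1,0,0],[4,1,0],[1,0,1]] U=[[1,2,-4],[0,-2,-2],[0,0,2]]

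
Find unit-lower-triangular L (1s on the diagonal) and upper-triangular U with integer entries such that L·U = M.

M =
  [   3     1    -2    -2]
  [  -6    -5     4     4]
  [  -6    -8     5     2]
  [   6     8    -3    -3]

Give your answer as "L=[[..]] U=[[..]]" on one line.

L=[[1,0,0,0],[-2,1,0,0],[-2,2,1,0],[2,-2,1,1]] U=[[3,1,-2,-2],[0,-3,0,0],[0,0,1,-2],[0,0,0,3]]

  r1 -= -2·r0 → [0,-3,0,0]
  r2 -= -2·r0 → [0,-6,1,-2]
  r3 -= 2·r0 → [0,6,1,1]
  r2 -= 2·r1 → [0,0,1,-2]
  r3 -= -2·r1 → [0,0,1,1]
  r3 -= 1·r2 → [0,0,0,3]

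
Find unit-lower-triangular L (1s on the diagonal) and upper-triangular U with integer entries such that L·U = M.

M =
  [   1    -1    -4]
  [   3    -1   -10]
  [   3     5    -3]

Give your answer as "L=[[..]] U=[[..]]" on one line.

L=[[1,0,0],[3,1,0],[3,4,1]] U=[[1,-1,-4],[0,2,2],[0,0,1]]

  R1 -= 3·R0 → [0,2,2]
  R2 -= 3·R0 → [0,8,9]
  R2 -= 4·R1 → [0,0,1]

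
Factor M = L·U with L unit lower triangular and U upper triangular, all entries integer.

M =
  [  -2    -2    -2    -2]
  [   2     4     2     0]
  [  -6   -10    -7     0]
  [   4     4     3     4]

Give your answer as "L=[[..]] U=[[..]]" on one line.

L=[[1,0,0,0],[-1,1,0,0],[3,-2,1,0],[-2,0,1,1]] U=[[-2,-2,-2,-2],[0,2,0,-2],[0,0,-1,2],[0,0,0,-2]]

  r1 -= -1·r0 → [0,2,0,-2]
  r2 -= 3·r0 → [0,-4,-1,6]
  r3 -= -2·r0 → [0,0,-1,0]
  r2 -= -2·r1 → [0,0,-1,2]
  r3 -= 0·r1 → [0,0,-1,0]
  r3 -= 1·r2 → [0,0,0,-2]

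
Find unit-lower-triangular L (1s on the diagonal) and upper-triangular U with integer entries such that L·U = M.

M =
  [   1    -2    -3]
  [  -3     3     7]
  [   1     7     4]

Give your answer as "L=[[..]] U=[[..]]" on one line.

  row1 -= -3·row0 → [0,-3,-2]
  row2 -= 1·row0 → [0,9,7]
  row2 -= -3·row1 → [0,0,1]

L=[[1,0,0],[-3,1,0],[1,-3,1]] U=[[1,-2,-3],[0,-3,-2],[0,0,1]]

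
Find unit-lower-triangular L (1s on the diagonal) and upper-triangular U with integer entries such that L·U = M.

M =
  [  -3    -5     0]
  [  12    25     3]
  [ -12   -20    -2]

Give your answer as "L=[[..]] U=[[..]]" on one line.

L=[[1,0,0],[-4,1,0],[4,0,1]] U=[[-3,-5,0],[0,5,3],[0,0,-2]]

  R1 -= -4·R0 → [0,5,3]
  R2 -= 4·R0 → [0,0,-2]
  R2 -= 0·R1 → [0,0,-2]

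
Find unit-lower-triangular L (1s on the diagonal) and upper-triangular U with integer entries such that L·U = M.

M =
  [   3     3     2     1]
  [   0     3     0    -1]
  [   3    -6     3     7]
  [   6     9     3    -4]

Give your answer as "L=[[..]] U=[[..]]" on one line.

  r1 -= 0·r0 → [0,3,0,-1]
  r2 -= 1·r0 → [0,-9,1,6]
  r3 -= 2·r0 → [0,3,-1,-6]
  r2 -= -3·r1 → [0,0,1,3]
  r3 -= 1·r1 → [0,0,-1,-5]
  r3 -= -1·r2 → [0,0,0,-2]

L=[[1,0,0,0],[0,1,0,0],[1,-3,1,0],[2,1,-1,1]] U=[[3,3,2,1],[0,3,0,-1],[0,0,1,3],[0,0,0,-2]]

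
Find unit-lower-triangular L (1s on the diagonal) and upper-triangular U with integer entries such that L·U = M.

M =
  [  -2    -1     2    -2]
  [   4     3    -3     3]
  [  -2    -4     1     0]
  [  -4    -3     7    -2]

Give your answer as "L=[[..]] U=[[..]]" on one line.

L=[[1,0,0,0],[-2,1,0,0],[1,-3,1,0],[2,-1,2,1]] U=[[-2,-1,2,-2],[0,1,1,-1],[0,0,2,-1],[0,0,0,3]]

  r1 -= -2·r0 → [0,1,1,-1]
  r2 -= 1·r0 → [0,-3,-1,2]
  r3 -= 2·r0 → [0,-1,3,2]
  r2 -= -3·r1 → [0,0,2,-1]
  r3 -= -1·r1 → [0,0,4,1]
  r3 -= 2·r2 → [0,0,0,3]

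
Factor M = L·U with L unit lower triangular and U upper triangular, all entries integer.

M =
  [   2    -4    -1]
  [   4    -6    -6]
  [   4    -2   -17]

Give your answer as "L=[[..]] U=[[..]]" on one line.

L=[[1,0,0],[2,1,0],[2,3,1]] U=[[2,-4,-1],[0,2,-4],[0,0,-3]]

  R1 -= 2·R0 → [0,2,-4]
  R2 -= 2·R0 → [0,6,-15]
  R2 -= 3·R1 → [0,0,-3]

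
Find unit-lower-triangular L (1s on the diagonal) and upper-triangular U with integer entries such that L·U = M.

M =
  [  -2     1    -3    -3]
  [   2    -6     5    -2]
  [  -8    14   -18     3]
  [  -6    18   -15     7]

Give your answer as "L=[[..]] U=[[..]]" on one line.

  r1 -= -1·r0 → [0,-5,2,-5]
  r2 -= 4·r0 → [0,10,-6,15]
  r3 -= 3·r0 → [0,15,-6,16]
  r2 -= -2·r1 → [0,0,-2,5]
  r3 -= -3·r1 → [0,0,0,1]
  r3 -= 0·r2 → [0,0,0,1]

L=[[1,0,0,0],[-1,1,0,0],[4,-2,1,0],[3,-3,0,1]] U=[[-2,1,-3,-3],[0,-5,2,-5],[0,0,-2,5],[0,0,0,1]]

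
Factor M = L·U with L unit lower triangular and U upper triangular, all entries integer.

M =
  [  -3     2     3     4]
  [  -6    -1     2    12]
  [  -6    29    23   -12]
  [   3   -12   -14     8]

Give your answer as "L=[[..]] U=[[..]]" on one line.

  R1 -= 2·R0 → [0,-5,-4,4]
  R2 -= 2·R0 → [0,25,17,-20]
  R3 -= -1·R0 → [0,-10,-11,12]
  R2 -= -5·R1 → [0,0,-3,0]
  R3 -= 2·R1 → [0,0,-3,4]
  R3 -= 1·R2 → [0,0,0,4]

L=[[1,0,0,0],[2,1,0,0],[2,-5,1,0],[-1,2,1,1]] U=[[-3,2,3,4],[0,-5,-4,4],[0,0,-3,0],[0,0,0,4]]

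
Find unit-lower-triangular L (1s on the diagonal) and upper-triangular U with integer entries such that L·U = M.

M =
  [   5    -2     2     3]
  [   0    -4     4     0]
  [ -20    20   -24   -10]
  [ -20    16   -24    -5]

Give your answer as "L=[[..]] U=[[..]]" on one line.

  r1 -= 0·r0 → [0,-4,4,0]
  r2 -= -4·r0 → [0,12,-16,2]
  r3 -= -4·r0 → [0,8,-16,7]
  r2 -= -3·r1 → [0,0,-4,2]
  r3 -= -2·r1 → [0,0,-8,7]
  r3 -= 2·r2 → [0,0,0,3]

L=[[1,0,0,0],[0,1,0,0],[-4,-3,1,0],[-4,-2,2,1]] U=[[5,-2,2,3],[0,-4,4,0],[0,0,-4,2],[0,0,0,3]]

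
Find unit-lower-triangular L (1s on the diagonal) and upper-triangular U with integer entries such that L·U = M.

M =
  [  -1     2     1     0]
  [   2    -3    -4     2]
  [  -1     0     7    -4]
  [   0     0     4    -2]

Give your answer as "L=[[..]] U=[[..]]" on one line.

  R1 -= -2·R0 → [0,1,-2,2]
  R2 -= 1·R0 → [0,-2,6,-4]
  R3 -= 0·R0 → [0,0,4,-2]
  R2 -= -2·R1 → [0,0,2,0]
  R3 -= 0·R1 → [0,0,4,-2]
  R3 -= 2·R2 → [0,0,0,-2]

L=[[1,0,0,0],[-2,1,0,0],[1,-2,1,0],[0,0,2,1]] U=[[-1,2,1,0],[0,1,-2,2],[0,0,2,0],[0,0,0,-2]]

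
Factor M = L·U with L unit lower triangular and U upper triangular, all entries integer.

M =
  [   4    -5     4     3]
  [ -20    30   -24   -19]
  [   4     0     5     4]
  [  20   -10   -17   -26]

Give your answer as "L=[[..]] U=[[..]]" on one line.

L=[[1,0,0,0],[-5,1,0,0],[1,1,1,0],[5,3,-5,1]] U=[[4,-5,4,3],[0,5,-4,-4],[0,0,5,5],[0,0,0,-4]]

  r1 -= -5·r0 → [0,5,-4,-4]
  r2 -= 1·r0 → [0,5,1,1]
  r3 -= 5·r0 → [0,15,-37,-41]
  r2 -= 1·r1 → [0,0,5,5]
  r3 -= 3·r1 → [0,0,-25,-29]
  r3 -= -5·r2 → [0,0,0,-4]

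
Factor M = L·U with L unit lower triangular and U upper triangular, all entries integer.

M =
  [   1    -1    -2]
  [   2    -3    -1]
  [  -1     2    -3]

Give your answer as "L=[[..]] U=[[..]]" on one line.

  row1 -= 2·row0 → [0,-1,3]
  row2 -= -1·row0 → [0,1,-5]
  row2 -= -1·row1 → [0,0,-2]

L=[[1,0,0],[2,1,0],[-1,-1,1]] U=[[1,-1,-2],[0,-1,3],[0,0,-2]]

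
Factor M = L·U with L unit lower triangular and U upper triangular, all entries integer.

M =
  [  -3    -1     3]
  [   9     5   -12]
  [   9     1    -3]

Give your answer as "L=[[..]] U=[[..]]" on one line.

L=[[1,0,0],[-3,1,0],[-3,-1,1]] U=[[-3,-1,3],[0,2,-3],[0,0,3]]

  R1 -= -3·R0 → [0,2,-3]
  R2 -= -3·R0 → [0,-2,6]
  R2 -= -1·R1 → [0,0,3]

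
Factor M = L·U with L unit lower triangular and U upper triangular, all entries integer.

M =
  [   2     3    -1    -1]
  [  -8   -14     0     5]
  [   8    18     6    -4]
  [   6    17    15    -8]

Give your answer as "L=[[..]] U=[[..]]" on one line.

L=[[1,0,0,0],[-4,1,0,0],[4,-3,1,0],[3,-4,-1,1]] U=[[2,3,-1,-1],[0,-2,-4,1],[0,0,-2,3],[0,0,0,2]]

  row1 -= -4·row0 → [0,-2,-4,1]
  row2 -= 4·row0 → [0,6,10,0]
  row3 -= 3·row0 → [0,8,18,-5]
  row2 -= -3·row1 → [0,0,-2,3]
  row3 -= -4·row1 → [0,0,2,-1]
  row3 -= -1·row2 → [0,0,0,2]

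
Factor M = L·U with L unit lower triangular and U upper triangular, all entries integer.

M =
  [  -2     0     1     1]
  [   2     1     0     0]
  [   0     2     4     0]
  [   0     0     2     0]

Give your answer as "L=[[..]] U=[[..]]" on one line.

  row1 -= -1·row0 → [0,1,1,1]
  row2 -= 0·row0 → [0,2,4,0]
  row3 -= 0·row0 → [0,0,2,0]
  row2 -= 2·row1 → [0,0,2,-2]
  row3 -= 0·row1 → [0,0,2,0]
  row3 -= 1·row2 → [0,0,0,2]

L=[[1,0,0,0],[-1,1,0,0],[0,2,1,0],[0,0,1,1]] U=[[-2,0,1,1],[0,1,1,1],[0,0,2,-2],[0,0,0,2]]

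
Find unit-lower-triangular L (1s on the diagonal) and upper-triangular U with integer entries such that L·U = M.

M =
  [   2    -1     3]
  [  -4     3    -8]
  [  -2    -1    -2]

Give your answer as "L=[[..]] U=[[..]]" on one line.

  r1 -= -2·r0 → [0,1,-2]
  r2 -= -1·r0 → [0,-2,1]
  r2 -= -2·r1 → [0,0,-3]

L=[[1,0,0],[-2,1,0],[-1,-2,1]] U=[[2,-1,3],[0,1,-2],[0,0,-3]]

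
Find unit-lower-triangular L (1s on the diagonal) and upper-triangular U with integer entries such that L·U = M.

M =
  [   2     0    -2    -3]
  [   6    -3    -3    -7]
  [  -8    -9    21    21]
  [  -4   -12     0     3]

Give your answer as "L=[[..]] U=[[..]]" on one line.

L=[[1,0,0,0],[3,1,0,0],[-4,3,1,0],[-2,4,-4,1]] U=[[2,0,-2,-3],[0,-3,3,2],[0,0,4,3],[0,0,0,1]]

  row1 -= 3·row0 → [0,-3,3,2]
  row2 -= -4·row0 → [0,-9,13,9]
  row3 -= -2·row0 → [0,-12,-4,-3]
  row2 -= 3·row1 → [0,0,4,3]
  row3 -= 4·row1 → [0,0,-16,-11]
  row3 -= -4·row2 → [0,0,0,1]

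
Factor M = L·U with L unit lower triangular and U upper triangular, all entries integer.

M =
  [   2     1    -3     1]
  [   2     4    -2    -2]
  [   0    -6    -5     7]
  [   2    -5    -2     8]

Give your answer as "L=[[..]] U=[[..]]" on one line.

L=[[1,0,0,0],[1,1,0,0],[0,-2,1,0],[1,-2,-1,1]] U=[[2,1,-3,1],[0,3,1,-3],[0,0,-3,1],[0,0,0,2]]

  r1 -= 1·r0 → [0,3,1,-3]
  r2 -= 0·r0 → [0,-6,-5,7]
  r3 -= 1·r0 → [0,-6,1,7]
  r2 -= -2·r1 → [0,0,-3,1]
  r3 -= -2·r1 → [0,0,3,1]
  r3 -= -1·r2 → [0,0,0,2]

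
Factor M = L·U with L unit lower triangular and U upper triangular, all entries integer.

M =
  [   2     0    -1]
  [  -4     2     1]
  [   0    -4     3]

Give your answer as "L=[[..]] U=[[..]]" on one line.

L=[[1,0,0],[-2,1,0],[0,-2,1]] U=[[2,0,-1],[0,2,-1],[0,0,1]]

  R1 -= -2·R0 → [0,2,-1]
  R2 -= 0·R0 → [0,-4,3]
  R2 -= -2·R1 → [0,0,1]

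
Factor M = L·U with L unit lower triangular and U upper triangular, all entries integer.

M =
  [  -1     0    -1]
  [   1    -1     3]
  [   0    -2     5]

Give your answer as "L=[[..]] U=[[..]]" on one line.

L=[[1,0,0],[-1,1,0],[0,2,1]] U=[[-1,0,-1],[0,-1,2],[0,0,1]]

  row1 -= -1·row0 → [0,-1,2]
  row2 -= 0·row0 → [0,-2,5]
  row2 -= 2·row1 → [0,0,1]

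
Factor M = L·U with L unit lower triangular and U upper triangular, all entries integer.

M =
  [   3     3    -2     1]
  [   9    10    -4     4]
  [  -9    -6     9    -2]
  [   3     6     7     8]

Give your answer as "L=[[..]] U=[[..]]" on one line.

  row1 -= 3·row0 → [0,1,2,1]
  row2 -= -3·row0 → [0,3,3,1]
  row3 -= 1·row0 → [0,3,9,7]
  row2 -= 3·row1 → [0,0,-3,-2]
  row3 -= 3·row1 → [0,0,3,4]
  row3 -= -1·row2 → [0,0,0,2]

L=[[1,0,0,0],[3,1,0,0],[-3,3,1,0],[1,3,-1,1]] U=[[3,3,-2,1],[0,1,2,1],[0,0,-3,-2],[0,0,0,2]]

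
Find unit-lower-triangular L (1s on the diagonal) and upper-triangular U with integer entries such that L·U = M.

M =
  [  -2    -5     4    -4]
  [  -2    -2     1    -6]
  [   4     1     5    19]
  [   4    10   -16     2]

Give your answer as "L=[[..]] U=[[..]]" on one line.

  row1 -= 1·row0 → [0,3,-3,-2]
  row2 -= -2·row0 → [0,-9,13,11]
  row3 -= -2·row0 → [0,0,-8,-6]
  row2 -= -3·row1 → [0,0,4,5]
  row3 -= 0·row1 → [0,0,-8,-6]
  row3 -= -2·row2 → [0,0,0,4]

L=[[1,0,0,0],[1,1,0,0],[-2,-3,1,0],[-2,0,-2,1]] U=[[-2,-5,4,-4],[0,3,-3,-2],[0,0,4,5],[0,0,0,4]]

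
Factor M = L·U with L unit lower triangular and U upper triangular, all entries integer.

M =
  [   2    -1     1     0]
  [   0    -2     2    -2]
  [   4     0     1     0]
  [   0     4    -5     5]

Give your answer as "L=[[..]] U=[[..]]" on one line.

L=[[1,0,0,0],[0,1,0,0],[2,-1,1,0],[0,-2,-1,1]] U=[[2,-1,1,0],[0,-2,2,-2],[0,0,1,-2],[0,0,0,-1]]

  r1 -= 0·r0 → [0,-2,2,-2]
  r2 -= 2·r0 → [0,2,-1,0]
  r3 -= 0·r0 → [0,4,-5,5]
  r2 -= -1·r1 → [0,0,1,-2]
  r3 -= -2·r1 → [0,0,-1,1]
  r3 -= -1·r2 → [0,0,0,-1]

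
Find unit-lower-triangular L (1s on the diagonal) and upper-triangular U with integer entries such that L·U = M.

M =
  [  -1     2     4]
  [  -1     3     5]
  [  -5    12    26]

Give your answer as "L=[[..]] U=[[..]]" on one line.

  r1 -= 1·r0 → [0,1,1]
  r2 -= 5·r0 → [0,2,6]
  r2 -= 2·r1 → [0,0,4]

L=[[1,0,0],[1,1,0],[5,2,1]] U=[[-1,2,4],[0,1,1],[0,0,4]]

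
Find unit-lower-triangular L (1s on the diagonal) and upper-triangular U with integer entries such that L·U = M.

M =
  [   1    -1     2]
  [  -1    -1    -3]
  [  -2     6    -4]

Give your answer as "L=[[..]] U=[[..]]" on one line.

  row1 -= -1·row0 → [0,-2,-1]
  row2 -= -2·row0 → [0,4,0]
  row2 -= -2·row1 → [0,0,-2]

L=[[1,0,0],[-1,1,0],[-2,-2,1]] U=[[1,-1,2],[0,-2,-1],[0,0,-2]]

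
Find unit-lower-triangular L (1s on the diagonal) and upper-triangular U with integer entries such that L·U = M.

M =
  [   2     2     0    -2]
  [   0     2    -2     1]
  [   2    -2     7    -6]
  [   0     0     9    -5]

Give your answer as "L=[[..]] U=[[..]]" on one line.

L=[[1,0,0,0],[0,1,0,0],[1,-2,1,0],[0,0,3,1]] U=[[2,2,0,-2],[0,2,-2,1],[0,0,3,-2],[0,0,0,1]]

  row1 -= 0·row0 → [0,2,-2,1]
  row2 -= 1·row0 → [0,-4,7,-4]
  row3 -= 0·row0 → [0,0,9,-5]
  row2 -= -2·row1 → [0,0,3,-2]
  row3 -= 0·row1 → [0,0,9,-5]
  row3 -= 3·row2 → [0,0,0,1]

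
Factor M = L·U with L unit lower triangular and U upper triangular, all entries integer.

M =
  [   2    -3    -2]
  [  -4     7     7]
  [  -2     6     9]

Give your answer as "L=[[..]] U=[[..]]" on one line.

  row1 -= -2·row0 → [0,1,3]
  row2 -= -1·row0 → [0,3,7]
  row2 -= 3·row1 → [0,0,-2]

L=[[1,0,0],[-2,1,0],[-1,3,1]] U=[[2,-3,-2],[0,1,3],[0,0,-2]]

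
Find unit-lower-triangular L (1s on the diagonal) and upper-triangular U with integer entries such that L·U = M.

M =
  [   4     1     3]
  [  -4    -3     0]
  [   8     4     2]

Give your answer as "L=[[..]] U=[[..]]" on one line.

  row1 -= -1·row0 → [0,-2,3]
  row2 -= 2·row0 → [0,2,-4]
  row2 -= -1·row1 → [0,0,-1]

L=[[1,0,0],[-1,1,0],[2,-1,1]] U=[[4,1,3],[0,-2,3],[0,0,-1]]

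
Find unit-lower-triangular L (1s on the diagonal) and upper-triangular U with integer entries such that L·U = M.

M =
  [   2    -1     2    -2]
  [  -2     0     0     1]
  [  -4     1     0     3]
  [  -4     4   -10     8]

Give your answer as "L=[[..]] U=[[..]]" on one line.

  row1 -= -1·row0 → [0,-1,2,-1]
  row2 -= -2·row0 → [0,-1,4,-1]
  row3 -= -2·row0 → [0,2,-6,4]
  row2 -= 1·row1 → [0,0,2,0]
  row3 -= -2·row1 → [0,0,-2,2]
  row3 -= -1·row2 → [0,0,0,2]

L=[[1,0,0,0],[-1,1,0,0],[-2,1,1,0],[-2,-2,-1,1]] U=[[2,-1,2,-2],[0,-1,2,-1],[0,0,2,0],[0,0,0,2]]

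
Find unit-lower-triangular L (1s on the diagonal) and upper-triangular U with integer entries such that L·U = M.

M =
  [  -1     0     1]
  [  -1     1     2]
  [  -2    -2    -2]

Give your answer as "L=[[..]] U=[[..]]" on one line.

L=[[1,0,0],[1,1,0],[2,-2,1]] U=[[-1,0,1],[0,1,1],[0,0,-2]]

  r1 -= 1·r0 → [0,1,1]
  r2 -= 2·r0 → [0,-2,-4]
  r2 -= -2·r1 → [0,0,-2]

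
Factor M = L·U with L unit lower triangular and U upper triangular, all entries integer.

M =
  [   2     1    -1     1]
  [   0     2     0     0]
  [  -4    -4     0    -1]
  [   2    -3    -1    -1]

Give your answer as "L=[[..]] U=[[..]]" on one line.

L=[[1,0,0,0],[0,1,0,0],[-2,-1,1,0],[1,-2,0,1]] U=[[2,1,-1,1],[0,2,0,0],[0,0,-2,1],[0,0,0,-2]]

  R1 -= 0·R0 → [0,2,0,0]
  R2 -= -2·R0 → [0,-2,-2,1]
  R3 -= 1·R0 → [0,-4,0,-2]
  R2 -= -1·R1 → [0,0,-2,1]
  R3 -= -2·R1 → [0,0,0,-2]
  R3 -= 0·R2 → [0,0,0,-2]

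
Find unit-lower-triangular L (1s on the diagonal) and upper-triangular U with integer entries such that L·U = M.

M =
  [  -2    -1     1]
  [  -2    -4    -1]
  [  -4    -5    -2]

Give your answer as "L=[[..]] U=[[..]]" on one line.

  row1 -= 1·row0 → [0,-3,-2]
  row2 -= 2·row0 → [0,-3,-4]
  row2 -= 1·row1 → [0,0,-2]

L=[[1,0,0],[1,1,0],[2,1,1]] U=[[-2,-1,1],[0,-3,-2],[0,0,-2]]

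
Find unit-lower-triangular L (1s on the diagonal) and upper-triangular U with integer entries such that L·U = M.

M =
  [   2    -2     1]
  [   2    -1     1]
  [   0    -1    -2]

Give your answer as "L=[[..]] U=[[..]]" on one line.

  row1 -= 1·row0 → [0,1,0]
  row2 -= 0·row0 → [0,-1,-2]
  row2 -= -1·row1 → [0,0,-2]

L=[[1,0,0],[1,1,0],[0,-1,1]] U=[[2,-2,1],[0,1,0],[0,0,-2]]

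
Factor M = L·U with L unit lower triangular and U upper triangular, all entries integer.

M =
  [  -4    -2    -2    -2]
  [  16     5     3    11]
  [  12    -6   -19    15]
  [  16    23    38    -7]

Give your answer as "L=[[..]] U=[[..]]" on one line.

L=[[1,0,0,0],[-4,1,0,0],[-3,4,1,0],[-4,-5,-1,1]] U=[[-4,-2,-2,-2],[0,-3,-5,3],[0,0,-5,-3],[0,0,0,-3]]

  r1 -= -4·r0 → [0,-3,-5,3]
  r2 -= -3·r0 → [0,-12,-25,9]
  r3 -= -4·r0 → [0,15,30,-15]
  r2 -= 4·r1 → [0,0,-5,-3]
  r3 -= -5·r1 → [0,0,5,0]
  r3 -= -1·r2 → [0,0,0,-3]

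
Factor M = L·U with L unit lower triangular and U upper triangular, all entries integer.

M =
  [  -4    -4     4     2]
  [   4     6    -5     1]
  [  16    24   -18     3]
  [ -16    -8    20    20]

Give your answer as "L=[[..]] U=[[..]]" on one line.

L=[[1,0,0,0],[-1,1,0,0],[-4,4,1,0],[4,4,4,1]] U=[[-4,-4,4,2],[0,2,-1,3],[0,0,2,-1],[0,0,0,4]]

  row1 -= -1·row0 → [0,2,-1,3]
  row2 -= -4·row0 → [0,8,-2,11]
  row3 -= 4·row0 → [0,8,4,12]
  row2 -= 4·row1 → [0,0,2,-1]
  row3 -= 4·row1 → [0,0,8,0]
  row3 -= 4·row2 → [0,0,0,4]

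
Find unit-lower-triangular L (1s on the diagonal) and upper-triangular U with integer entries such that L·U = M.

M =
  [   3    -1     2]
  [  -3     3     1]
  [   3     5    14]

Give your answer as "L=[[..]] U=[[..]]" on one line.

L=[[1,0,0],[-1,1,0],[1,3,1]] U=[[3,-1,2],[0,2,3],[0,0,3]]

  R1 -= -1·R0 → [0,2,3]
  R2 -= 1·R0 → [0,6,12]
  R2 -= 3·R1 → [0,0,3]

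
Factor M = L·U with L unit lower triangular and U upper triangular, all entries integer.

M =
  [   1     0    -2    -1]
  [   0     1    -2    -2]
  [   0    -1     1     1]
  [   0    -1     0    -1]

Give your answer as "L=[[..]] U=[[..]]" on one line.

  row1 -= 0·row0 → [0,1,-2,-2]
  row2 -= 0·row0 → [0,-1,1,1]
  row3 -= 0·row0 → [0,-1,0,-1]
  row2 -= -1·row1 → [0,0,-1,-1]
  row3 -= -1·row1 → [0,0,-2,-3]
  row3 -= 2·row2 → [0,0,0,-1]

L=[[1,0,0,0],[0,1,0,0],[0,-1,1,0],[0,-1,2,1]] U=[[1,0,-2,-1],[0,1,-2,-2],[0,0,-1,-1],[0,0,0,-1]]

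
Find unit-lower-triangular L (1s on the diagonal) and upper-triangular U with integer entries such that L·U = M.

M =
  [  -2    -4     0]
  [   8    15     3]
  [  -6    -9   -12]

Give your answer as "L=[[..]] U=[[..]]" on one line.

  r1 -= -4·r0 → [0,-1,3]
  r2 -= 3·r0 → [0,3,-12]
  r2 -= -3·r1 → [0,0,-3]

L=[[1,0,0],[-4,1,0],[3,-3,1]] U=[[-2,-4,0],[0,-1,3],[0,0,-3]]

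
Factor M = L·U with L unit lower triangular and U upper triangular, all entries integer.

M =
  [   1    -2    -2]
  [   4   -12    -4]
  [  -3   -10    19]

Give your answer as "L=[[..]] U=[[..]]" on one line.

  R1 -= 4·R0 → [0,-4,4]
  R2 -= -3·R0 → [0,-16,13]
  R2 -= 4·R1 → [0,0,-3]

L=[[1,0,0],[4,1,0],[-3,4,1]] U=[[1,-2,-2],[0,-4,4],[0,0,-3]]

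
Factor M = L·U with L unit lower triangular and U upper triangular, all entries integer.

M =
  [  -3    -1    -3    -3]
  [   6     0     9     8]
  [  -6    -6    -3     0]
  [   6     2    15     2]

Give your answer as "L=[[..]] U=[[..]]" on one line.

  R1 -= -2·R0 → [0,-2,3,2]
  R2 -= 2·R0 → [0,-4,3,6]
  R3 -= -2·R0 → [0,0,9,-4]
  R2 -= 2·R1 → [0,0,-3,2]
  R3 -= 0·R1 → [0,0,9,-4]
  R3 -= -3·R2 → [0,0,0,2]

L=[[1,0,0,0],[-2,1,0,0],[2,2,1,0],[-2,0,-3,1]] U=[[-3,-1,-3,-3],[0,-2,3,2],[0,0,-3,2],[0,0,0,2]]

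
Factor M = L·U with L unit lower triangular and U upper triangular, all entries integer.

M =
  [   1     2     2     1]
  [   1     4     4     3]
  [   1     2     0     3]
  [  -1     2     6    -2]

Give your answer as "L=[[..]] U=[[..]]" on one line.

L=[[1,0,0,0],[1,1,0,0],[1,0,1,0],[-1,2,-2,1]] U=[[1,2,2,1],[0,2,2,2],[0,0,-2,2],[0,0,0,-1]]

  r1 -= 1·r0 → [0,2,2,2]
  r2 -= 1·r0 → [0,0,-2,2]
  r3 -= -1·r0 → [0,4,8,-1]
  r2 -= 0·r1 → [0,0,-2,2]
  r3 -= 2·r1 → [0,0,4,-5]
  r3 -= -2·r2 → [0,0,0,-1]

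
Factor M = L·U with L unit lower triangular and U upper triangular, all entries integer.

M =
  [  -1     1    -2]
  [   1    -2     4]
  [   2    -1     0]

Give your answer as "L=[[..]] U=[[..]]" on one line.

  R1 -= -1·R0 → [0,-1,2]
  R2 -= -2·R0 → [0,1,-4]
  R2 -= -1·R1 → [0,0,-2]

L=[[1,0,0],[-1,1,0],[-2,-1,1]] U=[[-1,1,-2],[0,-1,2],[0,0,-2]]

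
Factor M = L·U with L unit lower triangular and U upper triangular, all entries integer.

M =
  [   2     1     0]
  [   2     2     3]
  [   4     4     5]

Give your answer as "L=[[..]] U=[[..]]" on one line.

L=[[1,0,0],[1,1,0],[2,2,1]] U=[[2,1,0],[0,1,3],[0,0,-1]]

  row1 -= 1·row0 → [0,1,3]
  row2 -= 2·row0 → [0,2,5]
  row2 -= 2·row1 → [0,0,-1]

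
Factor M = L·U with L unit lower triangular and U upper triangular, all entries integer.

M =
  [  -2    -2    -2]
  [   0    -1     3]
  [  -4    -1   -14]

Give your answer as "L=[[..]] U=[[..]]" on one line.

L=[[1,0,0],[0,1,0],[2,-3,1]] U=[[-2,-2,-2],[0,-1,3],[0,0,-1]]

  R1 -= 0·R0 → [0,-1,3]
  R2 -= 2·R0 → [0,3,-10]
  R2 -= -3·R1 → [0,0,-1]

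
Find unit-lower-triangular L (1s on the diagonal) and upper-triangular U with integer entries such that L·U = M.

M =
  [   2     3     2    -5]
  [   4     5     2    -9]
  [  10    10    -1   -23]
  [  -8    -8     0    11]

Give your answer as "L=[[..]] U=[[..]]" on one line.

  r1 -= 2·r0 → [0,-1,-2,1]
  r2 -= 5·r0 → [0,-5,-11,2]
  r3 -= -4·r0 → [0,4,8,-9]
  r2 -= 5·r1 → [0,0,-1,-3]
  r3 -= -4·r1 → [0,0,0,-5]
  r3 -= 0·r2 → [0,0,0,-5]

L=[[1,0,0,0],[2,1,0,0],[5,5,1,0],[-4,-4,0,1]] U=[[2,3,2,-5],[0,-1,-2,1],[0,0,-1,-3],[0,0,0,-5]]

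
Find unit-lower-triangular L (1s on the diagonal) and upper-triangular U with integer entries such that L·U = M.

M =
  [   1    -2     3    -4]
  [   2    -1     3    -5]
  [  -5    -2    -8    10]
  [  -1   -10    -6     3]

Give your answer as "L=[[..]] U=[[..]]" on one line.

L=[[1,0,0,0],[2,1,0,0],[-5,-4,1,0],[-1,-4,3,1]] U=[[1,-2,3,-4],[0,3,-3,3],[0,0,-5,2],[0,0,0,5]]

  R1 -= 2·R0 → [0,3,-3,3]
  R2 -= -5·R0 → [0,-12,7,-10]
  R3 -= -1·R0 → [0,-12,-3,-1]
  R2 -= -4·R1 → [0,0,-5,2]
  R3 -= -4·R1 → [0,0,-15,11]
  R3 -= 3·R2 → [0,0,0,5]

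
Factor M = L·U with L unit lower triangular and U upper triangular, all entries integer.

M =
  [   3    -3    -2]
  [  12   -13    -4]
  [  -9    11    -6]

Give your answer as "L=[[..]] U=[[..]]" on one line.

L=[[1,0,0],[4,1,0],[-3,-2,1]] U=[[3,-3,-2],[0,-1,4],[0,0,-4]]

  R1 -= 4·R0 → [0,-1,4]
  R2 -= -3·R0 → [0,2,-12]
  R2 -= -2·R1 → [0,0,-4]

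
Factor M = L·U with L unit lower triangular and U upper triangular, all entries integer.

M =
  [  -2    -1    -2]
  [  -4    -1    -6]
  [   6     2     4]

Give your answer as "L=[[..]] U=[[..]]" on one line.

L=[[1,0,0],[2,1,0],[-3,-1,1]] U=[[-2,-1,-2],[0,1,-2],[0,0,-4]]

  r1 -= 2·r0 → [0,1,-2]
  r2 -= -3·r0 → [0,-1,-2]
  r2 -= -1·r1 → [0,0,-4]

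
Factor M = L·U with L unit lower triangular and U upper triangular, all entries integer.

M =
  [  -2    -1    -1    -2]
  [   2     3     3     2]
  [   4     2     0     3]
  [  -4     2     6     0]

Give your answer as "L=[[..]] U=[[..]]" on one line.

  R1 -= -1·R0 → [0,2,2,0]
  R2 -= -2·R0 → [0,0,-2,-1]
  R3 -= 2·R0 → [0,4,8,4]
  R2 -= 0·R1 → [0,0,-2,-1]
  R3 -= 2·R1 → [0,0,4,4]
  R3 -= -2·R2 → [0,0,0,2]

L=[[1,0,0,0],[-1,1,0,0],[-2,0,1,0],[2,2,-2,1]] U=[[-2,-1,-1,-2],[0,2,2,0],[0,0,-2,-1],[0,0,0,2]]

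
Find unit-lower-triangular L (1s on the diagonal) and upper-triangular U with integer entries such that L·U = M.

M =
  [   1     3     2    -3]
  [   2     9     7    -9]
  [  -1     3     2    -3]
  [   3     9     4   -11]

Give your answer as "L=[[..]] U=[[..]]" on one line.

L=[[1,0,0,0],[2,1,0,0],[-1,2,1,0],[3,0,1,1]] U=[[1,3,2,-3],[0,3,3,-3],[0,0,-2,0],[0,0,0,-2]]

  r1 -= 2·r0 → [0,3,3,-3]
  r2 -= -1·r0 → [0,6,4,-6]
  r3 -= 3·r0 → [0,0,-2,-2]
  r2 -= 2·r1 → [0,0,-2,0]
  r3 -= 0·r1 → [0,0,-2,-2]
  r3 -= 1·r2 → [0,0,0,-2]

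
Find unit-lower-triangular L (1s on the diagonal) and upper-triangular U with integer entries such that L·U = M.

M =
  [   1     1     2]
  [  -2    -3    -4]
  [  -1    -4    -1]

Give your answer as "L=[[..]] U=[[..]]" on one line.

L=[[1,0,0],[-2,1,0],[-1,3,1]] U=[[1,1,2],[0,-1,0],[0,0,1]]

  row1 -= -2·row0 → [0,-1,0]
  row2 -= -1·row0 → [0,-3,1]
  row2 -= 3·row1 → [0,0,1]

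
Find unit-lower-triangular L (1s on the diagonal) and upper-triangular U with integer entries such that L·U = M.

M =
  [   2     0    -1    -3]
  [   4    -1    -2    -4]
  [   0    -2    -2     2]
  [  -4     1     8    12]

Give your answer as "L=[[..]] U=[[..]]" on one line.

  r1 -= 2·r0 → [0,-1,0,2]
  r2 -= 0·r0 → [0,-2,-2,2]
  r3 -= -2·r0 → [0,1,6,6]
  r2 -= 2·r1 → [0,0,-2,-2]
  r3 -= -1·r1 → [0,0,6,8]
  r3 -= -3·r2 → [0,0,0,2]

L=[[1,0,0,0],[2,1,0,0],[0,2,1,0],[-2,-1,-3,1]] U=[[2,0,-1,-3],[0,-1,0,2],[0,0,-2,-2],[0,0,0,2]]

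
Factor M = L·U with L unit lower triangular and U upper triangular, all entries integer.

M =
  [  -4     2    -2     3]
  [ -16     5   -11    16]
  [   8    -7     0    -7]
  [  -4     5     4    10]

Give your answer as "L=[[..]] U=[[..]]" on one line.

L=[[1,0,0,0],[4,1,0,0],[-2,1,1,0],[1,-1,-3,1]] U=[[-4,2,-2,3],[0,-3,-3,4],[0,0,-1,-5],[0,0,0,-4]]

  R1 -= 4·R0 → [0,-3,-3,4]
  R2 -= -2·R0 → [0,-3,-4,-1]
  R3 -= 1·R0 → [0,3,6,7]
  R2 -= 1·R1 → [0,0,-1,-5]
  R3 -= -1·R1 → [0,0,3,11]
  R3 -= -3·R2 → [0,0,0,-4]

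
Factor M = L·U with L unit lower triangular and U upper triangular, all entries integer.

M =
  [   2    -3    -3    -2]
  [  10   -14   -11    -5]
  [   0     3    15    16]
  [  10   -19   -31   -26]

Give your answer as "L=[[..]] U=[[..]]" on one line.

L=[[1,0,0,0],[5,1,0,0],[0,3,1,0],[5,-4,0,1]] U=[[2,-3,-3,-2],[0,1,4,5],[0,0,3,1],[0,0,0,4]]

  r1 -= 5·r0 → [0,1,4,5]
  r2 -= 0·r0 → [0,3,15,16]
  r3 -= 5·r0 → [0,-4,-16,-16]
  r2 -= 3·r1 → [0,0,3,1]
  r3 -= -4·r1 → [0,0,0,4]
  r3 -= 0·r2 → [0,0,0,4]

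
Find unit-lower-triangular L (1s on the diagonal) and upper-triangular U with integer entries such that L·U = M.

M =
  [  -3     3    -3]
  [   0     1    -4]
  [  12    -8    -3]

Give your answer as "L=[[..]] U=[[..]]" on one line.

  r1 -= 0·r0 → [0,1,-4]
  r2 -= -4·r0 → [0,4,-15]
  r2 -= 4·r1 → [0,0,1]

L=[[1,0,0],[0,1,0],[-4,4,1]] U=[[-3,3,-3],[0,1,-4],[0,0,1]]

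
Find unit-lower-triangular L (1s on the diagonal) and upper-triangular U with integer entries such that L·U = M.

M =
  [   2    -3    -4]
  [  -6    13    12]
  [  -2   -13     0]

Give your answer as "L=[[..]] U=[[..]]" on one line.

  row1 -= -3·row0 → [0,4,0]
  row2 -= -1·row0 → [0,-16,-4]
  row2 -= -4·row1 → [0,0,-4]

L=[[1,0,0],[-3,1,0],[-1,-4,1]] U=[[2,-3,-4],[0,4,0],[0,0,-4]]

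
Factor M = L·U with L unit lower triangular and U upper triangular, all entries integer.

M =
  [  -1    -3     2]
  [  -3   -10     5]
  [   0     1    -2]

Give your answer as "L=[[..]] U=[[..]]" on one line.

L=[[1,0,0],[3,1,0],[0,-1,1]] U=[[-1,-3,2],[0,-1,-1],[0,0,-3]]

  R1 -= 3·R0 → [0,-1,-1]
  R2 -= 0·R0 → [0,1,-2]
  R2 -= -1·R1 → [0,0,-3]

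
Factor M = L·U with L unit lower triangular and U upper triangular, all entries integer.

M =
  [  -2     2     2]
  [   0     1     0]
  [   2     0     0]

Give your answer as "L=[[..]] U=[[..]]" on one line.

  r1 -= 0·r0 → [0,1,0]
  r2 -= -1·r0 → [0,2,2]
  r2 -= 2·r1 → [0,0,2]

L=[[1,0,0],[0,1,0],[-1,2,1]] U=[[-2,2,2],[0,1,0],[0,0,2]]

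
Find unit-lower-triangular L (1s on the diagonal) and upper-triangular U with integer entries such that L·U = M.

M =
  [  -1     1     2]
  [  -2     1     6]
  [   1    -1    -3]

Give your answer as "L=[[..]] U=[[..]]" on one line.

  r1 -= 2·r0 → [0,-1,2]
  r2 -= -1·r0 → [0,0,-1]
  r2 -= 0·r1 → [0,0,-1]

L=[[1,0,0],[2,1,0],[-1,0,1]] U=[[-1,1,2],[0,-1,2],[0,0,-1]]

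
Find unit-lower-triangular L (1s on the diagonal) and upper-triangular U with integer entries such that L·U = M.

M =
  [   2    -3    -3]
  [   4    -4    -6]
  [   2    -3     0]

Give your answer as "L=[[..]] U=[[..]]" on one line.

L=[[1,0,0],[2,1,0],[1,0,1]] U=[[2,-3,-3],[0,2,0],[0,0,3]]

  r1 -= 2·r0 → [0,2,0]
  r2 -= 1·r0 → [0,0,3]
  r2 -= 0·r1 → [0,0,3]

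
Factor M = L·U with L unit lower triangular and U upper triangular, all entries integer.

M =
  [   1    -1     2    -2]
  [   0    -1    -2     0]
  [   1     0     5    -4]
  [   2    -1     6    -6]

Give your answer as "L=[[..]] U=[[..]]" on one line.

  R1 -= 0·R0 → [0,-1,-2,0]
  R2 -= 1·R0 → [0,1,3,-2]
  R3 -= 2·R0 → [0,1,2,-2]
  R2 -= -1·R1 → [0,0,1,-2]
  R3 -= -1·R1 → [0,0,0,-2]
  R3 -= 0·R2 → [0,0,0,-2]

L=[[1,0,0,0],[0,1,0,0],[1,-1,1,0],[2,-1,0,1]] U=[[1,-1,2,-2],[0,-1,-2,0],[0,0,1,-2],[0,0,0,-2]]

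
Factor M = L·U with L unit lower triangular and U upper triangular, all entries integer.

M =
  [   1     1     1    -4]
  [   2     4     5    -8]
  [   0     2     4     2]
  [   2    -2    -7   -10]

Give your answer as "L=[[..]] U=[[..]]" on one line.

  R1 -= 2·R0 → [0,2,3,0]
  R2 -= 0·R0 → [0,2,4,2]
  R3 -= 2·R0 → [0,-4,-9,-2]
  R2 -= 1·R1 → [0,0,1,2]
  R3 -= -2·R1 → [0,0,-3,-2]
  R3 -= -3·R2 → [0,0,0,4]

L=[[1,0,0,0],[2,1,0,0],[0,1,1,0],[2,-2,-3,1]] U=[[1,1,1,-4],[0,2,3,0],[0,0,1,2],[0,0,0,4]]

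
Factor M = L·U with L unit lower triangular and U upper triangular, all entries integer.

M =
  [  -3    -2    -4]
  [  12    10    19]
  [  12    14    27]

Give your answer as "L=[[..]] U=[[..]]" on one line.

L=[[1,0,0],[-4,1,0],[-4,3,1]] U=[[-3,-2,-4],[0,2,3],[0,0,2]]

  row1 -= -4·row0 → [0,2,3]
  row2 -= -4·row0 → [0,6,11]
  row2 -= 3·row1 → [0,0,2]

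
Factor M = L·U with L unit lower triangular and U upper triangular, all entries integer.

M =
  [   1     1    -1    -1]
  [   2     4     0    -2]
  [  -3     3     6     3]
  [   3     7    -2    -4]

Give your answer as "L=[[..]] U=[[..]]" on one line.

  r1 -= 2·r0 → [0,2,2,0]
  r2 -= -3·r0 → [0,6,3,0]
  r3 -= 3·r0 → [0,4,1,-1]
  r2 -= 3·r1 → [0,0,-3,0]
  r3 -= 2·r1 → [0,0,-3,-1]
  r3 -= 1·r2 → [0,0,0,-1]

L=[[1,0,0,0],[2,1,0,0],[-3,3,1,0],[3,2,1,1]] U=[[1,1,-1,-1],[0,2,2,0],[0,0,-3,0],[0,0,0,-1]]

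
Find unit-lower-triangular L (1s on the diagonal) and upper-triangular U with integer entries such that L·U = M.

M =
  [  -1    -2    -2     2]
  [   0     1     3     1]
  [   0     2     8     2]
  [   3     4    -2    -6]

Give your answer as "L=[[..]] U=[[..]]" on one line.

L=[[1,0,0,0],[0,1,0,0],[0,2,1,0],[-3,-2,-1,1]] U=[[-1,-2,-2,2],[0,1,3,1],[0,0,2,0],[0,0,0,2]]

  R1 -= 0·R0 → [0,1,3,1]
  R2 -= 0·R0 → [0,2,8,2]
  R3 -= -3·R0 → [0,-2,-8,0]
  R2 -= 2·R1 → [0,0,2,0]
  R3 -= -2·R1 → [0,0,-2,2]
  R3 -= -1·R2 → [0,0,0,2]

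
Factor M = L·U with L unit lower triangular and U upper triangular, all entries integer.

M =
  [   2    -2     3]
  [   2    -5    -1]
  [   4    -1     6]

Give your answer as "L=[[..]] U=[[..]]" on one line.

L=[[1,0,0],[1,1,0],[2,-1,1]] U=[[2,-2,3],[0,-3,-4],[0,0,-4]]

  R1 -= 1·R0 → [0,-3,-4]
  R2 -= 2·R0 → [0,3,0]
  R2 -= -1·R1 → [0,0,-4]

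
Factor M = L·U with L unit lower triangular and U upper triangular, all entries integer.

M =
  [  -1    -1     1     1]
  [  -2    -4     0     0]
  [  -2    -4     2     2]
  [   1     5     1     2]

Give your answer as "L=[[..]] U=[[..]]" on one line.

  row1 -= 2·row0 → [0,-2,-2,-2]
  row2 -= 2·row0 → [0,-2,0,0]
  row3 -= -1·row0 → [0,4,2,3]
  row2 -= 1·row1 → [0,0,2,2]
  row3 -= -2·row1 → [0,0,-2,-1]
  row3 -= -1·row2 → [0,0,0,1]

L=[[1,0,0,0],[2,1,0,0],[2,1,1,0],[-1,-2,-1,1]] U=[[-1,-1,1,1],[0,-2,-2,-2],[0,0,2,2],[0,0,0,1]]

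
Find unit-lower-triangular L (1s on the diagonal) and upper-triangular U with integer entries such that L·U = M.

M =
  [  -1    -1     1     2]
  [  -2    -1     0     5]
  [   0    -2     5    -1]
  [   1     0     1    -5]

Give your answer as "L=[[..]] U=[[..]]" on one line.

  row1 -= 2·row0 → [0,1,-2,1]
  row2 -= 0·row0 → [0,-2,5,-1]
  row3 -= -1·row0 → [0,-1,2,-3]
  row2 -= -2·row1 → [0,0,1,1]
  row3 -= -1·row1 → [0,0,0,-2]
  row3 -= 0·row2 → [0,0,0,-2]

L=[[1,0,0,0],[2,1,0,0],[0,-2,1,0],[-1,-1,0,1]] U=[[-1,-1,1,2],[0,1,-2,1],[0,0,1,1],[0,0,0,-2]]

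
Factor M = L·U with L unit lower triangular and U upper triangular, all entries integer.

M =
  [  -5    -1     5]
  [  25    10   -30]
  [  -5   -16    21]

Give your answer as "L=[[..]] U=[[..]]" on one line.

L=[[1,0,0],[-5,1,0],[1,-3,1]] U=[[-5,-1,5],[0,5,-5],[0,0,1]]

  row1 -= -5·row0 → [0,5,-5]
  row2 -= 1·row0 → [0,-15,16]
  row2 -= -3·row1 → [0,0,1]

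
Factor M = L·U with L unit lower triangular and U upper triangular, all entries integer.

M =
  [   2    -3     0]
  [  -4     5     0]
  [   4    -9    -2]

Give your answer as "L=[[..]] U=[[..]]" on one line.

L=[[1,0,0],[-2,1,0],[2,3,1]] U=[[2,-3,0],[0,-1,0],[0,0,-2]]

  row1 -= -2·row0 → [0,-1,0]
  row2 -= 2·row0 → [0,-3,-2]
  row2 -= 3·row1 → [0,0,-2]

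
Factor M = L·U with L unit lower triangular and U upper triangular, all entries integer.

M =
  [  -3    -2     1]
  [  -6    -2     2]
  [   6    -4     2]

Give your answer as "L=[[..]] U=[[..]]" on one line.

  R1 -= 2·R0 → [0,2,0]
  R2 -= -2·R0 → [0,-8,4]
  R2 -= -4·R1 → [0,0,4]

L=[[1,0,0],[2,1,0],[-2,-4,1]] U=[[-3,-2,1],[0,2,0],[0,0,4]]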